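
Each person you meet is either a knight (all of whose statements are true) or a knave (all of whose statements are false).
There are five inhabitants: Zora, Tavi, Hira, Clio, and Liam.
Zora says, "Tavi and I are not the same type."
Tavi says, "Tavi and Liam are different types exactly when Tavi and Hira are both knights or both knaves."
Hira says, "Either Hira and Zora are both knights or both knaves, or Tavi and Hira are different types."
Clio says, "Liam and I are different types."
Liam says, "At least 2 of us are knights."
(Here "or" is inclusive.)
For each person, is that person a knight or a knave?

Zora is a knight, Tavi is a knave, Hira is a knave, Clio is a knave, and Liam is a knave.

Suppose Zora is a knave. Then Zora's statement "Tavi and I are not the same type" would have to be false. Checking the 16 ways to assign the others, none is consistent with every speaker.
(For instance, with Tavi=knave, Hira=knave, Clio=knave, Liam=knave, Hira's claim "either Hira and Zora are both knights or both knaves, or Tavi and Hira are different types" comes out true where it would need to be false.)
So Zora must be a knight, making "Tavi and I are not the same type" true. Taking Zora=knight, Tavi=knave, Hira=knave, Clio=knave, Liam=knave, each remaining statement checks out:
  Tavi (knave): "Tavi and Liam are different types exactly when Tavi and Hira are both knights or both knaves" — false. ✓
  Hira (knave): "either Hira and Zora are both knights or both knaves, or Tavi and Hira are different types" — false. ✓
  Clio (knave): "Liam and I are different types" — false. ✓
  Liam (knave): "at least 2 of us are knights" — false. ✓
This is the unique consistent assignment.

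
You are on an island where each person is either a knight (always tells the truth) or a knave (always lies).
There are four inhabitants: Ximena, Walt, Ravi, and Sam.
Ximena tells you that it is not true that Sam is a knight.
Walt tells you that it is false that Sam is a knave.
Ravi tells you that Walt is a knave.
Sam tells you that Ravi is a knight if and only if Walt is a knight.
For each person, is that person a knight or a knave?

Ximena is a knight, Walt is a knave, Ravi is a knight, and Sam is a knave.

Suppose Ximena is a knave. Then Ximena's statement "it is not true that Sam is a knight" would have to be false. Checking the 8 ways to assign the others, none is consistent with every speaker.
(For instance, with Walt=knave, Ravi=knight, Sam=knave, Ximena's claim "it is not true that Sam is a knight" comes out true where it would need to be false.)
So Ximena must be a knight, making "it is not true that Sam is a knight" true. Taking Ximena=knight, Walt=knave, Ravi=knight, Sam=knave, each remaining statement checks out:
  Walt (knave): "it is false that Sam is a knave" — false. ✓
  Ravi (knight): "Walt is a knave" — true. ✓
  Sam (knave): "Ravi is a knight if and only if Walt is a knight" — false. ✓
This is the unique consistent assignment.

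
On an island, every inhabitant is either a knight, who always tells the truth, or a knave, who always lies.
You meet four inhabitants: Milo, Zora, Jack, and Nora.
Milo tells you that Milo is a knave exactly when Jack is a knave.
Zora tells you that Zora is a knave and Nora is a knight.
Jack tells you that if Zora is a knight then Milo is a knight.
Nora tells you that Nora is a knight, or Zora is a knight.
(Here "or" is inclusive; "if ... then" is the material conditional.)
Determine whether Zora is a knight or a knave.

Zora is a knave.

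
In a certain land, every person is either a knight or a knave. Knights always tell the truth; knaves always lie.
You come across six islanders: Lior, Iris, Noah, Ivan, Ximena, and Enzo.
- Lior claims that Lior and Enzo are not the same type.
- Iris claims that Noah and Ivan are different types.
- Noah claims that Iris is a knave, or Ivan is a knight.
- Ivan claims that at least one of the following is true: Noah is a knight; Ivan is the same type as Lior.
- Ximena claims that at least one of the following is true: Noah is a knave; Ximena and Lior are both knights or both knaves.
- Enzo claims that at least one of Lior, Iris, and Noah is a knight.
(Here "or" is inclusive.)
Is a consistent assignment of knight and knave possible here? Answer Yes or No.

No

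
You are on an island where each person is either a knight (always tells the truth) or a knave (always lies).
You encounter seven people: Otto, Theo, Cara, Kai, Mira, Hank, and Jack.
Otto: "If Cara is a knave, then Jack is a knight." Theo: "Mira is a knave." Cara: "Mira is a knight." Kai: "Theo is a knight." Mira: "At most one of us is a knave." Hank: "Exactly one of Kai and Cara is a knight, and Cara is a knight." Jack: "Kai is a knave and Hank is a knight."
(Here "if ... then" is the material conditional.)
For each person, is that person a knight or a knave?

Otto (knave): "if Cara is a knave, then Jack is a knight" — False. ✓
Since Theo is a knight, "Mira is a knave" needs to be True, which holds.
Cara is a knave, and the claim "Mira is a knight" is indeed False.
Kai (knight): "Theo is a knight" — True. ✓
As a knave, Mira's statement "at most one of us is a knave" should be False; it is.
Hank is a knave, and the claim "exactly one of Kai and Cara is a knight, and Cara is a knight" is indeed False.
Jack (knave): "Kai is a knave and Hank is a knight" — False. ✓

Otto is a knave, Theo is a knight, Cara is a knave, Kai is a knight, Mira is a knave, Hank is a knave, and Jack is a knave.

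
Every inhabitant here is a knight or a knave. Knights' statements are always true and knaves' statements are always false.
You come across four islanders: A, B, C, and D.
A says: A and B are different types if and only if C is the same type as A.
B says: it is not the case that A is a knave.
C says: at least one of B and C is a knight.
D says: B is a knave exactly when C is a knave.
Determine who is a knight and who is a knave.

A is a knave, B is a knave, C is a knave, and D is a knight.

Suppose A is a knight. Then A's statement "A and B are different types if and only if C is the same type as A" would have to be true. Checking the 8 ways to assign the others, none is consistent with every speaker.
(For instance, with B=knave, C=knave, D=knight, A's claim "A and B are different types if and only if C is the same type as A" comes out false where it would need to be true.)
So A must be a knave, making "A and B are different types if and only if C is the same type as A" false. Taking A=knave, B=knave, C=knave, D=knight, each remaining statement checks out:
  B (knave): "it is not the case that A is a knave" — false. ✓
  C (knave): "at least one of B and C is a knight" — false. ✓
  D (knight): "B is a knave exactly when C is a knave" — true. ✓
This is the unique consistent assignment.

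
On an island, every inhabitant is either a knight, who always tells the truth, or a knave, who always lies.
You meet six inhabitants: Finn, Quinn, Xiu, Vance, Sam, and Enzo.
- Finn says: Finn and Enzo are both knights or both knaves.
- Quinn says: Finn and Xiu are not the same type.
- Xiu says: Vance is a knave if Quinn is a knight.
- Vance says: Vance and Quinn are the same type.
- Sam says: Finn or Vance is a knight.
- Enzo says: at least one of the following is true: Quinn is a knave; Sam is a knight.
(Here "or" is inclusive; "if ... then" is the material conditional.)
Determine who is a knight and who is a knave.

Since Finn is a knight, "Finn and Enzo are both knights or both knaves" needs to be True, which holds.
Quinn is a knight, and the claim "Finn and Xiu are not the same type" is indeed True.
Xiu (knave): "Vance is a knave if Quinn is a knight" — false. ✓
Since Vance is a knight, "Vance and Quinn are the same type" needs to be True, which holds.
Sam is a knight; "Finn or Vance is a knight" is True, as required.
Since Enzo is a knight, "at least one of the following is true: Quinn is a knave; Sam is a knight" needs to be True, which holds.

Finn is a knight, Quinn is a knight, Xiu is a knave, Vance is a knight, Sam is a knight, and Enzo is a knight.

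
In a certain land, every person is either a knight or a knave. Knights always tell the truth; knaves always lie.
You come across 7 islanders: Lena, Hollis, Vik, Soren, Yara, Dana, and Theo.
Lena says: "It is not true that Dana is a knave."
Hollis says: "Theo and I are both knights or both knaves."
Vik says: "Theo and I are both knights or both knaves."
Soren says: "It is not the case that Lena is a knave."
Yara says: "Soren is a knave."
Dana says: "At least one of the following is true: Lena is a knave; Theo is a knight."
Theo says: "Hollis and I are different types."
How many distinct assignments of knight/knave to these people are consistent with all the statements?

2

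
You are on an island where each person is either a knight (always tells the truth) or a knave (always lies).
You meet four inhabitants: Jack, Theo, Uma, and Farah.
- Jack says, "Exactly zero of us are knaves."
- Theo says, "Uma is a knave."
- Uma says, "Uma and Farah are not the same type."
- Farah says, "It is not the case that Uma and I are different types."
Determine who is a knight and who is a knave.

Knights: Uma. Knaves: Jack, Theo, and Farah.

Jack is a knave, so "exactly zero of us are knaves" must be False — and it is.
Since Theo is a knave, "Uma is a knave" needs to be False, which holds.
Uma is a knight, and the claim "Uma and Farah are not the same type" is indeed True.
As a knave, Farah's statement "it is not the case that Uma and I are different types" should be False; it is.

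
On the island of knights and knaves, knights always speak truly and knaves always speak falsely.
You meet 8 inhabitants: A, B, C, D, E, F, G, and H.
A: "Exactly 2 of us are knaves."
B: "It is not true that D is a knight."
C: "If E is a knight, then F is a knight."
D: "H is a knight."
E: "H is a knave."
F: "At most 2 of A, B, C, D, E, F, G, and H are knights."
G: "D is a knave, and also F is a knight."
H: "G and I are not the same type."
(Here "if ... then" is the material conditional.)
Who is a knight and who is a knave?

A is a knave, B is a knave, C is a knight, D is a knight, E is a knave, F is a knave, G is a knave, and H is a knight.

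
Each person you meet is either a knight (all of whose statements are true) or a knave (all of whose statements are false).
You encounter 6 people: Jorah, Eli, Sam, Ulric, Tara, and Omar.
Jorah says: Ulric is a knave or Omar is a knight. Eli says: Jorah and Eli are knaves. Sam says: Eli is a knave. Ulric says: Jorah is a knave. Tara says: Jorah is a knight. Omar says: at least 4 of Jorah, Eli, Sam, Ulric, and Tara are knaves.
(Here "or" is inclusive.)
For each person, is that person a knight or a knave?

Knights: Jorah, Sam, and Tara. Knaves: Eli, Ulric, and Omar.

Jorah is a knight; "Ulric is a knave or Omar is a knight" is true, as required.
As a knave, Eli's statement "Jorah and Eli are knaves" should be false; it is.
Since Sam is a knight, "Eli is a knave" needs to be true, which holds.
Ulric is a knave, so "Jorah is a knave" must be false — and it is.
As a knight, Tara's statement "Jorah is a knight" should be true; it is.
Since Omar is a knave, "at least 4 of Jorah, Eli, Sam, Ulric, and Tara are knaves" needs to be false, which holds.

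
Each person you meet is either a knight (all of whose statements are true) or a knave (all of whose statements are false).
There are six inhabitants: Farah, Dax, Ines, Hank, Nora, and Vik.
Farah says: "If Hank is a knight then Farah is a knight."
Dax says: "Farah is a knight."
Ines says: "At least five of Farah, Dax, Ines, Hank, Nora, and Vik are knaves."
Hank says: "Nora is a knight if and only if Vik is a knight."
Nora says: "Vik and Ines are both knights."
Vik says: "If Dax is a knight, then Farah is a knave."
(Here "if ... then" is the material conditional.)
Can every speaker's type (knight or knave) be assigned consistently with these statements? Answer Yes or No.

One consistent assignment: Farah=knight, Dax=knight, Ines=knave, Hank=knight, Nora=knave, Vik=knave.

Yes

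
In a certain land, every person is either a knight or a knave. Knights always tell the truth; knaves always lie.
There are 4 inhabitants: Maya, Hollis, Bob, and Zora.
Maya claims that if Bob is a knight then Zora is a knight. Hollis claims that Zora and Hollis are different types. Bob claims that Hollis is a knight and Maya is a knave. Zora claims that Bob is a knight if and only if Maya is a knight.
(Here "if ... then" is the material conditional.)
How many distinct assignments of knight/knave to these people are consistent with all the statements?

Consistent assignments:
  Maya=knight, Hollis=knight, Bob=knave, Zora=knave
  Maya=knight, Hollis=knave, Bob=knave, Zora=knave
  Maya=knave, Hollis=knight, Bob=knight, Zora=knave

3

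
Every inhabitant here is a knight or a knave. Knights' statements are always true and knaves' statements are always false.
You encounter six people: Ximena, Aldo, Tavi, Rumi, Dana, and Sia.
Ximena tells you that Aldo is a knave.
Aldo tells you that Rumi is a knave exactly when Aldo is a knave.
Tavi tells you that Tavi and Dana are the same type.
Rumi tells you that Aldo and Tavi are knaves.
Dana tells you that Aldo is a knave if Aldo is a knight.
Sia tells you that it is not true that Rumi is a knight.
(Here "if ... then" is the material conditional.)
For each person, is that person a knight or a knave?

Ximena (knight): "Aldo is a knave" — true. ✓
Aldo is a knave; "Rumi is a knave exactly when Aldo is a knave" is false, as required.
Tavi is a knave, and the claim "Tavi and Dana are the same type" is indeed false.
Rumi is a knight, so "Aldo and Tavi are knaves" must be true — and it is.
Dana is a knight, so "Aldo is a knave if Aldo is a knight" must be true — and it is.
Sia is a knave; "it is not true that Rumi is a knight" is false, as required.

Ximena is a knight, Aldo is a knave, Tavi is a knave, Rumi is a knight, Dana is a knight, and Sia is a knave.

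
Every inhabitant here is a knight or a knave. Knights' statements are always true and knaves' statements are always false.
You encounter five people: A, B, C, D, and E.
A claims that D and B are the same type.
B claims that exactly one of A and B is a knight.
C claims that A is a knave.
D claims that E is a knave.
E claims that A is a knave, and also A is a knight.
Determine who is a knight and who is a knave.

Knights: C and D. Knaves: A, B, and E.

Since A is a knave, "D and B are the same type" needs to be false, which holds.
B is a knave; "exactly one of A and B is a knight" is false, as required.
C is a knight; "A is a knave" is true, as required.
Since D is a knight, "E is a knave" needs to be true, which holds.
E (knave): "A is a knave, and also A is a knight" — false. ✓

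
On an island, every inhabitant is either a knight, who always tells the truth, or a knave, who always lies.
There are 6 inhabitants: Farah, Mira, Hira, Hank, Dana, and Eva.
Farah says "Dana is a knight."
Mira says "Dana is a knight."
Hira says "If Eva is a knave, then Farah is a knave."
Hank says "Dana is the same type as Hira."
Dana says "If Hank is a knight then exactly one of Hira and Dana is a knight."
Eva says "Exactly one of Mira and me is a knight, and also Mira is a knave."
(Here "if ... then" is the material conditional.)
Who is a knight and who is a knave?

Farah is a knight, Mira is a knight, Hira is a knave, Hank is a knave, Dana is a knight, and Eva is a knave.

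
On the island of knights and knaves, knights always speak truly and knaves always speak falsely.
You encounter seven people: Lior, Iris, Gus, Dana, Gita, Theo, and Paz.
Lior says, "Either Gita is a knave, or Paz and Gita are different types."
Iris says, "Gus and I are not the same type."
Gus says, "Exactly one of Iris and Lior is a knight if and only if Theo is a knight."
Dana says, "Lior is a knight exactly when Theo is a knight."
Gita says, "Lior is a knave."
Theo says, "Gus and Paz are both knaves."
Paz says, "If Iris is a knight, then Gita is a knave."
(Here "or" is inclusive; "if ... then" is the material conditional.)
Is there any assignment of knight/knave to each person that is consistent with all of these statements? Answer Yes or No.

Yes

One consistent assignment: Lior=knight, Iris=knave, Gus=knave, Dana=knave, Gita=knave, Theo=knave, Paz=knight.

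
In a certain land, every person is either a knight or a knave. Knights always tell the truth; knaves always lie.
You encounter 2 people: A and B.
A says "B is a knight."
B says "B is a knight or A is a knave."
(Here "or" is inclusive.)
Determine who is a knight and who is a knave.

Knights: A and B. Knaves: none.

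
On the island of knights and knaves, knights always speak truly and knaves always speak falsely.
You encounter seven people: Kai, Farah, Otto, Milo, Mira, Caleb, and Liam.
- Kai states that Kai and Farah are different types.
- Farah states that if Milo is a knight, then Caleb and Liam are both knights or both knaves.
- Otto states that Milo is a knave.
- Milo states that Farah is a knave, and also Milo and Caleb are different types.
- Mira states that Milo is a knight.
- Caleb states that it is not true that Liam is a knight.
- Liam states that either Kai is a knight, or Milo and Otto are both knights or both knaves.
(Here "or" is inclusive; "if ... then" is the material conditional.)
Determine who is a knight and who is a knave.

Kai (knight): "Kai and Farah are different types" — true. ✓
As a knave, Farah's statement "if Milo is a knight, then Caleb and Liam are both knights or both knaves" should be false; it is.
Otto (knave): "Milo is a knave" — false. ✓
Milo (knight): "Farah is a knave, and also Milo and Caleb are different types" — true. ✓
Since Mira is a knight, "Milo is a knight" needs to be true, which holds.
Caleb (knave): "it is not true that Liam is a knight" — false. ✓
Liam is a knight, so "either Kai is a knight, or Milo and Otto are both knights or both knaves" must be true — and it is.

Kai is a knight, Farah is a knave, Otto is a knave, Milo is a knight, Mira is a knight, Caleb is a knave, and Liam is a knight.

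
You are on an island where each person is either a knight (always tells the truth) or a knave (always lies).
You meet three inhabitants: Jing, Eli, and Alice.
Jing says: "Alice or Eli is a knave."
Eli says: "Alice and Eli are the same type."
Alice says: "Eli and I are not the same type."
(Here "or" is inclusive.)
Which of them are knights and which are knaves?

Suppose Jing is a knave. Then Jing's statement "Alice or Eli is a knave" would have to be false. Checking the 4 ways to assign the others, none is consistent with every speaker.
(For instance, with Eli=knave, Alice=knight, Jing's claim "Alice or Eli is a knave" comes out true where it would need to be false.)
So Jing must be a knight, making "Alice or Eli is a knave" true. Taking Jing=knight, Eli=knave, Alice=knight, each remaining statement checks out:
  Eli (knave): "Alice and Eli are the same type" — false. ✓
  Alice (knight): "Eli and I are not the same type" — true. ✓
This is the unique consistent assignment.

Jing is a knight, Eli is a knave, and Alice is a knight.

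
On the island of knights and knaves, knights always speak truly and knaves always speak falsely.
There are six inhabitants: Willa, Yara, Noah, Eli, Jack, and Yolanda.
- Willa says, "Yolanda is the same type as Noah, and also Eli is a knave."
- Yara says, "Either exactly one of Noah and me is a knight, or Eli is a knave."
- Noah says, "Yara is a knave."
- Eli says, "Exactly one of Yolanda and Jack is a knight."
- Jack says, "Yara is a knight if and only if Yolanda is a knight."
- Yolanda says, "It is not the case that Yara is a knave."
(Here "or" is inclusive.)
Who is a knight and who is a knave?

Willa is a knave, Yara is a knight, Noah is a knave, Eli is a knave, Jack is a knight, and Yolanda is a knight.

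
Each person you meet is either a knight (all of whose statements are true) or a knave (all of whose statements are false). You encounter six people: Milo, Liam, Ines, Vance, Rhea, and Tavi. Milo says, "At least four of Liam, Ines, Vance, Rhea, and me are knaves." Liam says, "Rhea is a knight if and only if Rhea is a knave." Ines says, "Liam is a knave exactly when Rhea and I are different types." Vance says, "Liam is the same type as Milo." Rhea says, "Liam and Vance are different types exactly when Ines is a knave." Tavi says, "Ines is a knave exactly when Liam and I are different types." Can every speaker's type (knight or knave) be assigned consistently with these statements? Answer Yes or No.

One consistent assignment: Milo=knight, Liam=knave, Ines=knave, Vance=knave, Rhea=knave, Tavi=knight.

Yes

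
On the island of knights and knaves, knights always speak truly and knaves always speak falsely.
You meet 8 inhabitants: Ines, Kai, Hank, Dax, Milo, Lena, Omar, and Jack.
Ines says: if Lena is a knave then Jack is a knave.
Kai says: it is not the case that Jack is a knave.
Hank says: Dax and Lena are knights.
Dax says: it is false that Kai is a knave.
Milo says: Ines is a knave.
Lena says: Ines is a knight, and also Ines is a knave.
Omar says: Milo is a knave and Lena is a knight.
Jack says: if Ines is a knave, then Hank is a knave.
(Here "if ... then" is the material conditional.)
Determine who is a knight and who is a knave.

Ines is a knave; "if Lena is a knave then Jack is a knave" is False, as required.
Since Kai is a knight, "it is not the case that Jack is a knave" needs to be true, which holds.
As a knave, Hank's statement "Dax and Lena are knights" should be False; it is.
Dax is a knight, so "it is false that Kai is a knave" must be true — and it is.
Milo is a knight, and the claim "Ines is a knave" is indeed true.
Lena is a knave, so "Ines is a knight, and also Ines is a knave" must be False — and it is.
Since Omar is a knave, "Milo is a knave and Lena is a knight" needs to be False, which holds.
As a knight, Jack's statement "if Ines is a knave, then Hank is a knave" should be true; it is.

Ines is a knave, Kai is a knight, Hank is a knave, Dax is a knight, Milo is a knight, Lena is a knave, Omar is a knave, and Jack is a knight.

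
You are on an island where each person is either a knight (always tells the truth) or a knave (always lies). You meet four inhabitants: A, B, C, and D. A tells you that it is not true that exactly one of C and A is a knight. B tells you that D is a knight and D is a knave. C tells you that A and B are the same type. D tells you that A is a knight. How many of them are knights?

1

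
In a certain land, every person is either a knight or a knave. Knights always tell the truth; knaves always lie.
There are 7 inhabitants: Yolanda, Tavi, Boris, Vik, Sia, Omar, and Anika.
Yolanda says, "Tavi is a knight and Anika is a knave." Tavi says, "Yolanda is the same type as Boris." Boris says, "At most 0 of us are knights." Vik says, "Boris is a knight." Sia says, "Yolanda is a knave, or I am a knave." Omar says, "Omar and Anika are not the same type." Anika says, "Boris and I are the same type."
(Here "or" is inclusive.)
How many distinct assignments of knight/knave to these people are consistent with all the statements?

0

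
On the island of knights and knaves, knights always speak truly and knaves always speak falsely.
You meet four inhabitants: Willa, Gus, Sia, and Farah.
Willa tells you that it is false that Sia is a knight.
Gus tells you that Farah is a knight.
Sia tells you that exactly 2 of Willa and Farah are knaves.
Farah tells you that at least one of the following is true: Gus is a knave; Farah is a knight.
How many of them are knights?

3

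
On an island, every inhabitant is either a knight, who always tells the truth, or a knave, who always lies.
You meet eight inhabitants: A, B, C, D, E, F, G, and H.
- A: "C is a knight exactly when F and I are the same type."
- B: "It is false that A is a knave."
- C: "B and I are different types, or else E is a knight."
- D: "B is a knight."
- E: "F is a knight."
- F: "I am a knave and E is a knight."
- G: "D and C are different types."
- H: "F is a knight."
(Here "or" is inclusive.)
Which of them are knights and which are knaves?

A is a knave, B is a knave, C is a knave, D is a knave, E is a knave, F is a knave, G is a knave, and H is a knave.

A is a knave; "C is a knight exactly when F and I are the same type" is false, as required.
B is a knave, so "it is false that A is a knave" must be false — and it is.
C is a knave, so "B and I are different types, or else E is a knight" must be false — and it is.
Since D is a knave, "B is a knight" needs to be false, which holds.
As a knave, E's statement "F is a knight" should be false; it is.
F is a knave, and the claim "I am a knave and E is a knight" is indeed false.
G is a knave; "D and C are different types" is false, as required.
H is a knave, and the claim "F is a knight" is indeed false.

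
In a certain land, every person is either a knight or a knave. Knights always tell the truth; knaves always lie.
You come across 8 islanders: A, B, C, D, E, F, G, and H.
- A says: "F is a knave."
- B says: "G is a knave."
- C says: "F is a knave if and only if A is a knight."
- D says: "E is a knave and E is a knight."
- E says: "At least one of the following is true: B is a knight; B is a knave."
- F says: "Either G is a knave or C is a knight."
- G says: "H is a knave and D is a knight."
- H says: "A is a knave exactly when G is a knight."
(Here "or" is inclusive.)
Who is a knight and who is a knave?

Since A is a knave, "F is a knave" needs to be false, which holds.
B (knight): "G is a knave" — True. ✓
C is a knight, and the claim "F is a knave if and only if A is a knight" is indeed True.
D is a knave; "E is a knave and E is a knight" is false, as required.
E is a knight, and the claim "at least one of the following is true: B is a knight; B is a knave" is indeed True.
F (knight): "either G is a knave or C is a knight" — True. ✓
As a knave, G's statement "H is a knave and D is a knight" should be false; it is.
H is a knave; "A is a knave exactly when G is a knight" is false, as required.

A is a knave, B is a knight, C is a knight, D is a knave, E is a knight, F is a knight, G is a knave, and H is a knave.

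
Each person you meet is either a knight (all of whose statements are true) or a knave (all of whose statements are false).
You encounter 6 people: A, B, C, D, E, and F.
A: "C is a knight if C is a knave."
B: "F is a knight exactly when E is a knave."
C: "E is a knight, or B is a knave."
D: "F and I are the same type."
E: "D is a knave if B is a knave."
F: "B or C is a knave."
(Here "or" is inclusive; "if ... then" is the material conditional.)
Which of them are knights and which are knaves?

Knights: A, C, E, and F. Knaves: B and D.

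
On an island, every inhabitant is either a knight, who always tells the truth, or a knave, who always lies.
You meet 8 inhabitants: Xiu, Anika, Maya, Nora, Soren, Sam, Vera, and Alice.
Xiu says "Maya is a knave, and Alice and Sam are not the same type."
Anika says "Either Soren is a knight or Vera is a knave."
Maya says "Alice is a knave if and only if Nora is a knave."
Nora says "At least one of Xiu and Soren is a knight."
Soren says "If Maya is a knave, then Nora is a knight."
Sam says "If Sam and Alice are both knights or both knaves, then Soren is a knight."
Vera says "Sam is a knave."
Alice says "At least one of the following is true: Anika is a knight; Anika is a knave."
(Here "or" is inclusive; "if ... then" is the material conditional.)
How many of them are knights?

6

The unique consistent assignment is Xiu=knave, Anika=knight, Maya=knight, Nora=knight, Soren=knight, Sam=knight, Vera=knave, Alice=knight.
That has 6 knights.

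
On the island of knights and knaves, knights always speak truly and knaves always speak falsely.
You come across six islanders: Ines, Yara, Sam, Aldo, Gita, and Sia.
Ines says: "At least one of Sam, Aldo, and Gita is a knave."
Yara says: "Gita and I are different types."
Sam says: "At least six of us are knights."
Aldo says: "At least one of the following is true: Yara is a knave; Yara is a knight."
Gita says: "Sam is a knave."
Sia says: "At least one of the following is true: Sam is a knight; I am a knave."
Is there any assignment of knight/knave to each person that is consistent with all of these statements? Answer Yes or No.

No

Checking all 64 assignments, each has at least one speaker whose statement's truth value contradicts their type.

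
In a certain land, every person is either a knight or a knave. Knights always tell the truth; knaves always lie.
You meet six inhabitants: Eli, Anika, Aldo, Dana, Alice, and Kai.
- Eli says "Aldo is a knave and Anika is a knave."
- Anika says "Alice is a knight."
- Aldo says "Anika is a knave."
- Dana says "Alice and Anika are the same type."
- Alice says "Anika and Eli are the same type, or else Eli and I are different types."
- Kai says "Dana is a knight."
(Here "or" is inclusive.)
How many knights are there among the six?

4

The unique consistent assignment is Eli=knave, Anika=knight, Aldo=knave, Dana=knight, Alice=knight, Kai=knight.
That has 4 knights.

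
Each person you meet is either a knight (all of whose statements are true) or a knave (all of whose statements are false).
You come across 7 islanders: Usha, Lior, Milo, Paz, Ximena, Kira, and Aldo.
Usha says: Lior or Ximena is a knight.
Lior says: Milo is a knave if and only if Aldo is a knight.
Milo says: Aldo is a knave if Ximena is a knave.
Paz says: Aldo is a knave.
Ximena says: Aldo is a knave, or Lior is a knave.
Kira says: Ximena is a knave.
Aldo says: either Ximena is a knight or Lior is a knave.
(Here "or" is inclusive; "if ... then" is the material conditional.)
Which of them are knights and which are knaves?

Usha (knight): "Lior or Ximena is a knight" — true. ✓
Lior is a knave, so "Milo is a knave if and only if Aldo is a knight" must be false — and it is.
Milo is a knight, so "Aldo is a knave if Ximena is a knave" must be true — and it is.
Paz (knave): "Aldo is a knave" — false. ✓
Ximena is a knight, and the claim "Aldo is a knave, or Lior is a knave" is indeed true.
Kira (knave): "Ximena is a knave" — false. ✓
As a knight, Aldo's statement "either Ximena is a knight or Lior is a knave" should be true; it is.

Knights: Usha, Milo, Ximena, and Aldo. Knaves: Lior, Paz, and Kira.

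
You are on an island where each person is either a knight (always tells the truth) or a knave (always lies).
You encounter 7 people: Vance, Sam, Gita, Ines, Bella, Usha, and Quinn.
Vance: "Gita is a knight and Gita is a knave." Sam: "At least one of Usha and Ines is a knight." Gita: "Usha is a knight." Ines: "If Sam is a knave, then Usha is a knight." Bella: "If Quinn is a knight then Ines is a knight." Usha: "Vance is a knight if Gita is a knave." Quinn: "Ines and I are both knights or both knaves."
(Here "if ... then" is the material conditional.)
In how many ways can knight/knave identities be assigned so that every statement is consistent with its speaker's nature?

Consistent assignments:
  Vance=knave, Sam=knight, Gita=knight, Ines=knight, Bella=knight, Usha=knight, Quinn=knight
  Vance=knave, Sam=knight, Gita=knight, Ines=knight, Bella=knight, Usha=knight, Quinn=knave
  Vance=knave, Sam=knight, Gita=knave, Ines=knight, Bella=knight, Usha=knave, Quinn=knight
  Vance=knave, Sam=knight, Gita=knave, Ines=knight, Bella=knight, Usha=knave, Quinn=knave

4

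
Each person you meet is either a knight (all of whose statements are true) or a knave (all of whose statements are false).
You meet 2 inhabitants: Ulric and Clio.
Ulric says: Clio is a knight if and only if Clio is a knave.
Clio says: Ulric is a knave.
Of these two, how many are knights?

The unique consistent assignment is Ulric=knave, Clio=knight.
That has 1 knight.

1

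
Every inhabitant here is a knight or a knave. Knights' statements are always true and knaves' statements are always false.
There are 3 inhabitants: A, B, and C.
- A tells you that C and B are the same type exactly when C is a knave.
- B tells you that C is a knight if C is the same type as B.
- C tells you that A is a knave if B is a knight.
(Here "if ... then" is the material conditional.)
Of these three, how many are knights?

2

The unique consistent assignment is A=knave, B=knight, C=knight.
That has 2 knights.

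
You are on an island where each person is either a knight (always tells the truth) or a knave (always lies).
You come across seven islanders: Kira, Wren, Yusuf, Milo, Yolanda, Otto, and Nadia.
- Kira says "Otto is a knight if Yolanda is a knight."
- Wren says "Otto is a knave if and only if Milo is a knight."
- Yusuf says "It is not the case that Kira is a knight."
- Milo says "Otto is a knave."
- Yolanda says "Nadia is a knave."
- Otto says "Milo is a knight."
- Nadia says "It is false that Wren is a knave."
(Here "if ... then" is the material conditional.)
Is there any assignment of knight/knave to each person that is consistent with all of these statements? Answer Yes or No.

No

Checking all 128 assignments, each has at least one speaker whose statement's truth value contradicts their type.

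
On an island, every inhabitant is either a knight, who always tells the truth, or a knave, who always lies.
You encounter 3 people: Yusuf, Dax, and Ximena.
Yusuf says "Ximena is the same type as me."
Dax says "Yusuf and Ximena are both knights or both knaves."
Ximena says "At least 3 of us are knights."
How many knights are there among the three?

3

The unique consistent assignment is Yusuf=knight, Dax=knight, Ximena=knight.
That has 3 knights.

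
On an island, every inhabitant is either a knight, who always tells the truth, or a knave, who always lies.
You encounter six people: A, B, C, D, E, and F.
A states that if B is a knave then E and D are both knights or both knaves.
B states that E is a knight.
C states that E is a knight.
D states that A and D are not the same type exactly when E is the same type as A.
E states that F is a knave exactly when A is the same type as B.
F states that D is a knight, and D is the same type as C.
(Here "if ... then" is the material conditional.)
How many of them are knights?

The unique consistent assignment is A=knight, B=knave, C=knave, D=knave, E=knave, F=knave.
That has 1 knight.

1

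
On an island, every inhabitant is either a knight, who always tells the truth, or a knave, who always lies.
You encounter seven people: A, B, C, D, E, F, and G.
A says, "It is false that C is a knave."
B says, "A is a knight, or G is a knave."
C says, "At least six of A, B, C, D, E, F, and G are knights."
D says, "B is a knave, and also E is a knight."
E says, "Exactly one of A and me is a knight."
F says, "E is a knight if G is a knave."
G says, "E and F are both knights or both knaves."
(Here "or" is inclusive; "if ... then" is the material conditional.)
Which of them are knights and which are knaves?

Knights: D, E, F, and G. Knaves: A, B, and C.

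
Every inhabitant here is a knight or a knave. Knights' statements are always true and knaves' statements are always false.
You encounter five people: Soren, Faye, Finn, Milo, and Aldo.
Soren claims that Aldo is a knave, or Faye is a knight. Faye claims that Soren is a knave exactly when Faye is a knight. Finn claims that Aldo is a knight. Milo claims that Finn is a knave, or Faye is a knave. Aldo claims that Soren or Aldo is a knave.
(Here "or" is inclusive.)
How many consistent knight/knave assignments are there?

1

Consistent assignments:
  Soren=knave, Faye=knave, Finn=knight, Milo=knight, Aldo=knight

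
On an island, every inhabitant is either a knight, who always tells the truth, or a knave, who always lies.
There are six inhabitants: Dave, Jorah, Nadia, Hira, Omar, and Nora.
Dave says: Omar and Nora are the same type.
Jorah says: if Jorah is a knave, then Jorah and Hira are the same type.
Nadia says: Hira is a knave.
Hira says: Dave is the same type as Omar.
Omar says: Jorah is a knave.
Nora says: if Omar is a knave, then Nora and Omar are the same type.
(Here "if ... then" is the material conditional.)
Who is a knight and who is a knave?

Dave is a knight; "Omar and Nora are the same type" is true, as required.
Jorah is a knave, and the claim "if Jorah is a knave, then Jorah and Hira are the same type" is indeed false.
Nadia is a knave, so "Hira is a knave" must be false — and it is.
As a knight, Hira's statement "Dave is the same type as Omar" should be true; it is.
Omar is a knight; "Jorah is a knave" is true, as required.
As a knight, Nora's statement "if Omar is a knave, then Nora and Omar are the same type" should be true; it is.

Dave is a knight, Jorah is a knave, Nadia is a knave, Hira is a knight, Omar is a knight, and Nora is a knight.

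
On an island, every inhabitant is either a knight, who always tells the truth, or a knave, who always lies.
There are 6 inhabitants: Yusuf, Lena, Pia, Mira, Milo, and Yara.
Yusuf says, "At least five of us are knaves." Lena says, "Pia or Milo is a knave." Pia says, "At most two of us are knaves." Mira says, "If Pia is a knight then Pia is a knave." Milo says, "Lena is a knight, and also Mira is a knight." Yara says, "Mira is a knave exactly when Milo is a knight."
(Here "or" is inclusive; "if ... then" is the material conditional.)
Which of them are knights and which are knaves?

Yusuf is a knave, Lena is a knight, Pia is a knave, Mira is a knight, Milo is a knight, and Yara is a knave.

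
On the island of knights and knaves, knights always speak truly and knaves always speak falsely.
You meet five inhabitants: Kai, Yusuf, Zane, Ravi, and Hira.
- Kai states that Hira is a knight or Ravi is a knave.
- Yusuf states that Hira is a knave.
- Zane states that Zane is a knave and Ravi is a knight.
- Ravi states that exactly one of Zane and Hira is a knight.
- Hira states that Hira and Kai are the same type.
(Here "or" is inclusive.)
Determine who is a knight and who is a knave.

Suppose Kai is a knave. Then Kai's statement "Hira is a knight or Ravi is a knave" would have to be false. Checking the 16 ways to assign the others, none is consistent with every speaker.
(For instance, with Yusuf=knight, Zane=knave, Ravi=knave, Hira=knave, Kai's claim "Hira is a knight or Ravi is a knave" comes out true where it would need to be false.)
So Kai must be a knight, making "Hira is a knight or Ravi is a knave" true. Taking Kai=knight, Yusuf=knight, Zane=knave, Ravi=knave, Hira=knave, each remaining statement checks out:
  Yusuf (knight): "Hira is a knave" — true. ✓
  Zane (knave): "Zane is a knave and Ravi is a knight" — false. ✓
  Ravi (knave): "exactly one of Zane and Hira is a knight" — false. ✓
  Hira (knave): "Hira and Kai are the same type" — false. ✓
This is the unique consistent assignment.

Kai is a knight, Yusuf is a knight, Zane is a knave, Ravi is a knave, and Hira is a knave.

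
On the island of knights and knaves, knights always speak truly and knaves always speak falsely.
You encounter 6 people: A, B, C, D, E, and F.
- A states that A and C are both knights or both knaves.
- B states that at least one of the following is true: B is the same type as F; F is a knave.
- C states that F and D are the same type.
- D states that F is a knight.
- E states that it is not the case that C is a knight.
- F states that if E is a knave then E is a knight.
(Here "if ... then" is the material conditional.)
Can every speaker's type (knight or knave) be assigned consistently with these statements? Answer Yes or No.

Yes

One consistent assignment: A=knight, B=knight, C=knight, D=knave, E=knave, F=knave.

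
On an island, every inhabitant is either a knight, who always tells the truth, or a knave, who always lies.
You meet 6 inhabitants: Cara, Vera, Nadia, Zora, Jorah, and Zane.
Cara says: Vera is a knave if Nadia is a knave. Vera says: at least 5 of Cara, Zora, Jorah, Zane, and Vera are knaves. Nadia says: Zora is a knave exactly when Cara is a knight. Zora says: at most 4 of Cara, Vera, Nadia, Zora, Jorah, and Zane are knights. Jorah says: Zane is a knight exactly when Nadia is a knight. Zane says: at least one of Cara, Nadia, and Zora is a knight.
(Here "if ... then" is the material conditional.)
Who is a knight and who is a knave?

Knights: Cara, Zora, and Zane. Knaves: Vera, Nadia, and Jorah.

As a knight, Cara's statement "Vera is a knave if Nadia is a knave" should be True; it is.
Vera is a knave; "at least 5 of Cara, Zora, Jorah, Zane, and Vera are knaves" is False, as required.
As a knave, Nadia's statement "Zora is a knave exactly when Cara is a knight" should be False; it is.
Zora (knight): "at most 4 of Cara, Vera, Nadia, Zora, Jorah, and Zane are knights" — True. ✓
Jorah is a knave, so "Zane is a knight exactly when Nadia is a knight" must be False — and it is.
Zane is a knight, so "at least one of Cara, Nadia, and Zora is a knight" must be True — and it is.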